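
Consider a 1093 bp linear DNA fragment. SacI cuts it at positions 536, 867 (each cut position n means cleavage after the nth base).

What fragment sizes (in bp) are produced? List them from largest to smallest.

536, 331, 226 bp

Linear molecule, 2 cuts → 3 fragments:
  536 − 0 = 536 bp
  867 − 536 = 331 bp
  1093 − 867 = 226 bp
Sorted largest to smallest: 536, 331, 226 bp.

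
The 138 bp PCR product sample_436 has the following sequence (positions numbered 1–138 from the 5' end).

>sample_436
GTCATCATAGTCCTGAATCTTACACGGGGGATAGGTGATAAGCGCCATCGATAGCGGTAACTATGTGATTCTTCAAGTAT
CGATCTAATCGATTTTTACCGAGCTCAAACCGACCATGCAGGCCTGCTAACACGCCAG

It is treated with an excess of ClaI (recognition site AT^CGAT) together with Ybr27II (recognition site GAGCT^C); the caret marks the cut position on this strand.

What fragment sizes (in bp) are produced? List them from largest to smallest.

ClaI sites (ATCGAT) start at positions 47, 79, 88.
ClaI cuts after base 2 of each site, so after positions 48, 80, 89.
The Ybr27II site (GAGCTC) starts at position 101.
Ybr27II cuts after base 5 of each site (before the last base), so after position 105.
Combined cut positions: 48, 80, 89, 105.
Linear molecule, 4 cuts → 5 fragments:
  1–48 → 48 bp
  49–80 → 32 bp
  81–89 → 9 bp
  90–105 → 16 bp
  106–138 → 33 bp
Sorted largest to smallest: 48, 33, 32, 16, 9 bp.

48, 33, 32, 16, 9 bp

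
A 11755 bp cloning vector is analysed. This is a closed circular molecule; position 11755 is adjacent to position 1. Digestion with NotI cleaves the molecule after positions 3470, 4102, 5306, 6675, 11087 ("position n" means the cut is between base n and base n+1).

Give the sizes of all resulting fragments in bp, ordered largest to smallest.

Circular molecule, 5 cuts → 5 fragments:
  4102 − 3470 = 632 bp
  5306 − 4102 = 1204 bp
  6675 − 5306 = 1369 bp
  11087 − 6675 = 4412 bp
  wrap: 11755 − 11087 + 3470 = 4138 bp
Sorted largest to smallest: 4412, 4138, 1369, 1204, 632 bp.

4412, 4138, 1369, 1204, 632 bp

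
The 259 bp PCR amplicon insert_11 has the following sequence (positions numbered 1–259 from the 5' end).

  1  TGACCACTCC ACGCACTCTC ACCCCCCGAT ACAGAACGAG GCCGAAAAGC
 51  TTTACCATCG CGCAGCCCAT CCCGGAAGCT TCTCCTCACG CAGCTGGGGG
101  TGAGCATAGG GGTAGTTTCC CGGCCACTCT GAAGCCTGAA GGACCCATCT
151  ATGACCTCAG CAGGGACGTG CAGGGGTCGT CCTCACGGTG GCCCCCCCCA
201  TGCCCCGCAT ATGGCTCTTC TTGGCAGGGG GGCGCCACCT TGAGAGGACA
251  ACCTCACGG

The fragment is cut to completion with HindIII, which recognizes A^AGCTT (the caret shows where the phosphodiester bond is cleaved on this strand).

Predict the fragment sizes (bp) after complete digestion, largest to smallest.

183, 47, 29 bp

HindIII sites (AAGCTT) start at positions 47, 76.
HindIII cuts after the first base of each site, so after positions 47, 76.
Linear molecule, 2 cuts → 3 fragments:
  1–47 → 47 bp
  48–76 → 29 bp
  77–259 → 183 bp
Sorted largest to smallest: 183, 47, 29 bp.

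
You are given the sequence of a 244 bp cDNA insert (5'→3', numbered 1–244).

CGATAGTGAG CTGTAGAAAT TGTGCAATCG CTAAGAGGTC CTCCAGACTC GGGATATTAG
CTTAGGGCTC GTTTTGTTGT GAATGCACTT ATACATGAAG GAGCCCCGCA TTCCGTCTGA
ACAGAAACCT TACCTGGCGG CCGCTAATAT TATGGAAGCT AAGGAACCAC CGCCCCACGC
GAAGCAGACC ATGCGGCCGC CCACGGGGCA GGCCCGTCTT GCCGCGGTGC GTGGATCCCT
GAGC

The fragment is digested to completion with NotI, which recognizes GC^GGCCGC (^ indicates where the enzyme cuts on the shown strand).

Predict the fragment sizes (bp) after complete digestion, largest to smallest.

NotI sites (GCGGCCGC) start at positions 137, 193.
NotI cuts after base 2 of each site, so after positions 138, 194.
Linear molecule, 2 cuts → 3 fragments:
  1–138 → 138 bp
  139–194 → 56 bp
  195–244 → 50 bp
Sorted largest to smallest: 138, 56, 50 bp.

138, 56, 50 bp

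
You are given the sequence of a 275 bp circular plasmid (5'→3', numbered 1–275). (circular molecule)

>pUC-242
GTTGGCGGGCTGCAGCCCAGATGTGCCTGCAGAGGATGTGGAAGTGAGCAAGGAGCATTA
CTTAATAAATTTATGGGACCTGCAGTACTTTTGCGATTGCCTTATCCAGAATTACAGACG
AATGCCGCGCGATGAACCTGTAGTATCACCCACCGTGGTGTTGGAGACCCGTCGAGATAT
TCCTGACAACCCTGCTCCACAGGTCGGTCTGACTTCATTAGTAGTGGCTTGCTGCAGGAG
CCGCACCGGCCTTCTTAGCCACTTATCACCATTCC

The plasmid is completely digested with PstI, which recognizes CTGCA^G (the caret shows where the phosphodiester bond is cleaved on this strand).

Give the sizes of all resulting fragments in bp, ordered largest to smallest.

PstI sites (CTGCAG) start at positions 10, 27, 80, 232.
PstI cuts after base 5 of each site (before the last base), so after positions 14, 31, 84, 236.
Circular molecule, 4 cuts → 4 fragments:
  15–31 → 17 bp
  32–84 → 53 bp
  85–236 → 152 bp
  237–275 then 1–14 → 39 + 14 = 53 bp
Sorted largest to smallest: 152, 53, 53, 17 bp.

152, 53, 53, 17 bp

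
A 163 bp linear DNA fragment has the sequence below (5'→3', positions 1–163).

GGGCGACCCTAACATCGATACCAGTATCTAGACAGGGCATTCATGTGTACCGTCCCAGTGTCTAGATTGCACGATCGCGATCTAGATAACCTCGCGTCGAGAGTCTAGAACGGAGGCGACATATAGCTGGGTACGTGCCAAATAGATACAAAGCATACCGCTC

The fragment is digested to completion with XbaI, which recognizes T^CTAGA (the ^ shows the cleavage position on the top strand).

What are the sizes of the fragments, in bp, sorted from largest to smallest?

59, 34, 27, 23, 20 bp

XbaI sites (TCTAGA) start at positions 27, 61, 81, 104.
XbaI cuts after the first base of each site, so after positions 27, 61, 81, 104.
Linear molecule, 4 cuts → 5 fragments:
  1–27 → 27 bp
  28–61 → 34 bp
  62–81 → 20 bp
  82–104 → 23 bp
  105–163 → 59 bp
Sorted largest to smallest: 59, 34, 27, 23, 20 bp.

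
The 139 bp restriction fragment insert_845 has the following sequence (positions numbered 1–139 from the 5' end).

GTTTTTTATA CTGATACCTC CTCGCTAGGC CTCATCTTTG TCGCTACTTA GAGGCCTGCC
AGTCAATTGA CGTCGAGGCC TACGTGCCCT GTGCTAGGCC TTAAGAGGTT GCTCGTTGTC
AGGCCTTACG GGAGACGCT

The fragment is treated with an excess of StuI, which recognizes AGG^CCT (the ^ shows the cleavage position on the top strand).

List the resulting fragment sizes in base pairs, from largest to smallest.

StuI sites (AGGCCT) start at positions 27, 52, 76, 96, 121.
StuI cuts after base 3 of each site, so after positions 29, 54, 78, 98, 123.
Linear molecule, 5 cuts → 6 fragments:
  1–29 → 29 bp
  30–54 → 25 bp
  55–78 → 24 bp
  79–98 → 20 bp
  99–123 → 25 bp
  124–139 → 16 bp
Sorted largest to smallest: 29, 25, 25, 24, 20, 16 bp.

29, 25, 25, 24, 20, 16 bp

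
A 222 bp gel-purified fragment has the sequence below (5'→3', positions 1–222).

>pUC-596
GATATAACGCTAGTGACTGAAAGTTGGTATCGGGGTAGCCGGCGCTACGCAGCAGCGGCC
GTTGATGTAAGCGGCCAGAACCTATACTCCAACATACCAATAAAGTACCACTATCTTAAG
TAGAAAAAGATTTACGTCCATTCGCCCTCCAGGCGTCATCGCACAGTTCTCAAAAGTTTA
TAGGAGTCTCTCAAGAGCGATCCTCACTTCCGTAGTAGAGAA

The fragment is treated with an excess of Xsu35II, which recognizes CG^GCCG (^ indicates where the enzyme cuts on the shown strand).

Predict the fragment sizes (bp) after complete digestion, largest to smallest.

165, 57 bp

The Xsu35II site (CGGCCG) starts at position 56.
Xsu35II cuts after base 2 of each site, so after position 57.
Linear molecule, 1 cut → 2 fragments:
  1–57 → 57 bp
  58–222 → 165 bp
Sorted largest to smallest: 165, 57 bp.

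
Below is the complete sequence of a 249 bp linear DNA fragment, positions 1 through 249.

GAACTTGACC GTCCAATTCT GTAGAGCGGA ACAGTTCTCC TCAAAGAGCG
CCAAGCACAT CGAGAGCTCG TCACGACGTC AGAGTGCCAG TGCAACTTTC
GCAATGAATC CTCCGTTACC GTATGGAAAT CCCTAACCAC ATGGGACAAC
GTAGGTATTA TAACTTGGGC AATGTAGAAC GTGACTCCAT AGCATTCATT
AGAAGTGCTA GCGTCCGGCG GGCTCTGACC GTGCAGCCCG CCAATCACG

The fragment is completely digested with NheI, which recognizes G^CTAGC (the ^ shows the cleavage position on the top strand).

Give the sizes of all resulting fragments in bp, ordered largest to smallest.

The NheI site (GCTAGC) starts at position 207.
NheI cuts after the first base of each site, so after position 207.
Linear molecule, 1 cut → 2 fragments:
  1–207 → 207 bp
  208–249 → 42 bp
Sorted largest to smallest: 207, 42 bp.

207, 42 bp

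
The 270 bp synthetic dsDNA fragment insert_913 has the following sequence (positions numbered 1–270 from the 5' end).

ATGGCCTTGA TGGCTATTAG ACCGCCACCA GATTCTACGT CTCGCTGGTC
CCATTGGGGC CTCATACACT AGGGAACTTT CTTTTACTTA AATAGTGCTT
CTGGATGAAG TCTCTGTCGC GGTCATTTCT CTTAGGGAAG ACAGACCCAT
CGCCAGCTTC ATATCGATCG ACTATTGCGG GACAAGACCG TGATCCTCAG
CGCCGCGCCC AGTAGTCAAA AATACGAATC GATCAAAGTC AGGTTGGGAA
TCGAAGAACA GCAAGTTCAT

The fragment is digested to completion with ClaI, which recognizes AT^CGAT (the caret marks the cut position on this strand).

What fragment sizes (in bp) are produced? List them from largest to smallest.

ClaI sites (ATCGAT) start at positions 163, 228.
ClaI cuts after base 2 of each site, so after positions 164, 229.
Linear molecule, 2 cuts → 3 fragments:
  1–164 → 164 bp
  165–229 → 65 bp
  230–270 → 41 bp
Sorted largest to smallest: 164, 65, 41 bp.

164, 65, 41 bp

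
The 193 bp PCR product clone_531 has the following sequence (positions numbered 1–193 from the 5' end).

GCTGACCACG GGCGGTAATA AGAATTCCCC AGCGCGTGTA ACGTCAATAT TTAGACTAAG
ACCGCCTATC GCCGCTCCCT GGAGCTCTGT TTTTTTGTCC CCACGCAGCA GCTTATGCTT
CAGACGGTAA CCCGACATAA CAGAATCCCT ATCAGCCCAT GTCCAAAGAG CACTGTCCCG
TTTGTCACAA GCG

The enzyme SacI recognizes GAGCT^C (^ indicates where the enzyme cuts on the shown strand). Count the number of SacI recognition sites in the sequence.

GAGCTC occurs starting at position 82.
SacI cuts at 1 site.

1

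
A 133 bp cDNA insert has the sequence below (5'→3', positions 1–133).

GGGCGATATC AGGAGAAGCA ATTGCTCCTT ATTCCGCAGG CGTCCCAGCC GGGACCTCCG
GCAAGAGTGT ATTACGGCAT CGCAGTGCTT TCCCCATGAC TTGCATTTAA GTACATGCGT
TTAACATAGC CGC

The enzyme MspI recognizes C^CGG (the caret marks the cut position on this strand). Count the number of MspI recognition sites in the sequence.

2

CCGG occurs starting at positions 49, 58.
MspI cuts at 2 sites.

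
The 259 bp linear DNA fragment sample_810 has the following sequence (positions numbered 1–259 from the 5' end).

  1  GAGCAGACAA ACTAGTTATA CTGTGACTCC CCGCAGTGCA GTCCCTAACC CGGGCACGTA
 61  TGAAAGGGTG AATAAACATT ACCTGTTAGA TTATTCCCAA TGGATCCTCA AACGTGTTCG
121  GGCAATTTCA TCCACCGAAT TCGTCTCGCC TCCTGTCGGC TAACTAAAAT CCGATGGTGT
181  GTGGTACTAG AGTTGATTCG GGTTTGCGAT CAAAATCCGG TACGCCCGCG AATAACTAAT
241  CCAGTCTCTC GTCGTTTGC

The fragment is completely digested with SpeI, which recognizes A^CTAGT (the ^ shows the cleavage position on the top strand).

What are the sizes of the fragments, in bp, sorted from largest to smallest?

The SpeI site (ACTAGT) starts at position 11.
SpeI cuts after the first base of each site, so after position 11.
Linear molecule, 1 cut → 2 fragments:
  1–11 → 11 bp
  12–259 → 248 bp
Sorted largest to smallest: 248, 11 bp.

248, 11 bp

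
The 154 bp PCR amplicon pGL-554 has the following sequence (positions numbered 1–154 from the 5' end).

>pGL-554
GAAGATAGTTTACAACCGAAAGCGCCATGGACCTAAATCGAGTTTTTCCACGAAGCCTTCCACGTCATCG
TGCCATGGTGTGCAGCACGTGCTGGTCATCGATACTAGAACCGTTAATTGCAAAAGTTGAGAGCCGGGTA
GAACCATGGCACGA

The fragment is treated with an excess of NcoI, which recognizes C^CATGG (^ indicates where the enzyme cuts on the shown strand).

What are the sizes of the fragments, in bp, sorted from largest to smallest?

71, 48, 25, 10 bp

NcoI sites (CCATGG) start at positions 25, 73, 144.
NcoI cuts after the first base of each site, so after positions 25, 73, 144.
Linear molecule, 3 cuts → 4 fragments:
  1–25 → 25 bp
  26–73 → 48 bp
  74–144 → 71 bp
  145–154 → 10 bp
Sorted largest to smallest: 71, 48, 25, 10 bp.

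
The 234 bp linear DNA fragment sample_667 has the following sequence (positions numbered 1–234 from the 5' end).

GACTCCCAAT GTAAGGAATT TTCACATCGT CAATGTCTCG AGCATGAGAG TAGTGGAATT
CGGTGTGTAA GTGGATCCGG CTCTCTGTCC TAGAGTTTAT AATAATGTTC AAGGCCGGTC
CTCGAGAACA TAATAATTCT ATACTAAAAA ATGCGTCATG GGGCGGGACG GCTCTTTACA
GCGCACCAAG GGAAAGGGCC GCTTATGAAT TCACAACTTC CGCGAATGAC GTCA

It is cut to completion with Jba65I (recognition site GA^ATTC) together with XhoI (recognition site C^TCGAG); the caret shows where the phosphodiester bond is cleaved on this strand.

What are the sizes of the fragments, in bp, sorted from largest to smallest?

Jba65I sites (GAATTC) start at positions 56, 207.
Jba65I cuts after base 2 of each site, so after positions 57, 208.
XhoI sites (CTCGAG) start at positions 37, 121.
XhoI cuts after the first base of each site, so after positions 37, 121.
Combined cut positions: 37, 57, 121, 208.
Linear molecule, 4 cuts → 5 fragments:
  1–37 → 37 bp
  38–57 → 20 bp
  58–121 → 64 bp
  122–208 → 87 bp
  209–234 → 26 bp
Sorted largest to smallest: 87, 64, 37, 26, 20 bp.

87, 64, 37, 26, 20 bp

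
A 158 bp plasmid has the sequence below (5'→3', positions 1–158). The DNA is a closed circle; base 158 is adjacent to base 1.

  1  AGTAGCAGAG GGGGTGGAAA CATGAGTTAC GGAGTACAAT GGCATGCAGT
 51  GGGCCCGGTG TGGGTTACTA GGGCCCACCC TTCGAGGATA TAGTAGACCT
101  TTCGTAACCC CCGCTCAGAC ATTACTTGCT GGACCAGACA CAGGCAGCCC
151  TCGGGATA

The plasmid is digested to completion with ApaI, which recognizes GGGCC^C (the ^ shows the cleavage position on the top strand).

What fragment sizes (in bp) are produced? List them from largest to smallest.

ApaI sites (GGGCCC) start at positions 51, 71.
ApaI cuts after base 5 of each site (before the last base), so after positions 55, 75.
Circular molecule, 2 cuts → 2 fragments:
  56–75 → 20 bp
  76–158 then 1–55 → 83 + 55 = 138 bp
Sorted largest to smallest: 138, 20 bp.

138, 20 bp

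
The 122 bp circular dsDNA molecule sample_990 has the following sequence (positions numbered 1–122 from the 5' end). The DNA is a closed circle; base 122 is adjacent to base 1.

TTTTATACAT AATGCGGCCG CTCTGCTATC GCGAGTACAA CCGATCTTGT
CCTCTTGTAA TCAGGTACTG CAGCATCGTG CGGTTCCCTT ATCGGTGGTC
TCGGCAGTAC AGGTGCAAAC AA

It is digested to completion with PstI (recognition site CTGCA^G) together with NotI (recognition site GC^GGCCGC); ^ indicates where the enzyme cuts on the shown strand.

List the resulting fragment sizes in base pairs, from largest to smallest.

65, 57 bp

The PstI site (CTGCAG) starts at position 68.
PstI cuts after base 5 of each site (before the last base), so after position 72.
The NotI site (GCGGCCGC) starts at position 14.
NotI cuts after base 2 of each site, so after position 15.
Combined cut positions: 15, 72.
Circular molecule, 2 cuts → 2 fragments:
  16–72 → 57 bp
  73–122 then 1–15 → 50 + 15 = 65 bp
Sorted largest to smallest: 65, 57 bp.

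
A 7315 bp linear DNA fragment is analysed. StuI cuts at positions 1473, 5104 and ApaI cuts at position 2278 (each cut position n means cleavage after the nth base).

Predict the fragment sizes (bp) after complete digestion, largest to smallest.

Combined cut positions (sorted): 1473, 2278, 5104.
Linear molecule, 3 cuts → 4 fragments:
  1473 − 0 = 1473 bp
  2278 − 1473 = 805 bp
  5104 − 2278 = 2826 bp
  7315 − 5104 = 2211 bp
Sorted largest to smallest: 2826, 2211, 1473, 805 bp.

2826, 2211, 1473, 805 bp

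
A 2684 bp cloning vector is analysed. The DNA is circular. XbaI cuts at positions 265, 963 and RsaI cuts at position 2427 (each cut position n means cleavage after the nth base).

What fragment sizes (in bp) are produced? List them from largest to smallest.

Combined cut positions (sorted): 265, 963, 2427.
Circular molecule, 3 cuts → 3 fragments:
  963 − 265 = 698 bp
  2427 − 963 = 1464 bp
  wrap: 2684 − 2427 + 265 = 522 bp
Sorted largest to smallest: 1464, 698, 522 bp.

1464, 698, 522 bp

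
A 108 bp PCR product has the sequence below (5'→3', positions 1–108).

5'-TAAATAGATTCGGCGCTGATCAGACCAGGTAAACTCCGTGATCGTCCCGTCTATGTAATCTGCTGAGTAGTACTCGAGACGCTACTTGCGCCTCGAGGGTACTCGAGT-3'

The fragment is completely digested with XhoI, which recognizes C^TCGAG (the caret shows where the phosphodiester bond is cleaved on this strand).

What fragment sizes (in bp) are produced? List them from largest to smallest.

XhoI sites (CTCGAG) start at positions 73, 92, 102.
XhoI cuts after the first base of each site, so after positions 73, 92, 102.
Linear molecule, 3 cuts → 4 fragments:
  1–73 → 73 bp
  74–92 → 19 bp
  93–102 → 10 bp
  103–108 → 6 bp
Sorted largest to smallest: 73, 19, 10, 6 bp.

73, 19, 10, 6 bp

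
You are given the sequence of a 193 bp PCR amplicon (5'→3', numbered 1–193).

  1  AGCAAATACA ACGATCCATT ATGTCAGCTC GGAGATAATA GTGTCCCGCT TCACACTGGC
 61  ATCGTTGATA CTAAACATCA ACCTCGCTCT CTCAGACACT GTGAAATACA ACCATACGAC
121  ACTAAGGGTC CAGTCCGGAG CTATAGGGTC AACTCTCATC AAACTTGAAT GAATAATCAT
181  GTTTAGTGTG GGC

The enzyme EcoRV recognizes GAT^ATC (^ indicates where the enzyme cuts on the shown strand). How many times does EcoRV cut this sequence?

0

No occurrence of GATATC is present in the sequence.
EcoRV does not cut: 0 sites.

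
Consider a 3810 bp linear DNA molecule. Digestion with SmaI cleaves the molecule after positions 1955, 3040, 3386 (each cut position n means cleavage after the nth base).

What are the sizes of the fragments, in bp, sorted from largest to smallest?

1955, 1085, 424, 346 bp

Linear molecule, 3 cuts → 4 fragments:
  1955 − 0 = 1955 bp
  3040 − 1955 = 1085 bp
  3386 − 3040 = 346 bp
  3810 − 3386 = 424 bp
Sorted largest to smallest: 1955, 1085, 424, 346 bp.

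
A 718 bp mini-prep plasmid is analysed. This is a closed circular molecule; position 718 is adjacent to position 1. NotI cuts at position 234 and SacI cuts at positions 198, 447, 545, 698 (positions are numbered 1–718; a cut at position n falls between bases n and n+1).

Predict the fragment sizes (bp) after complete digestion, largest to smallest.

Combined cut positions (sorted): 198, 234, 447, 545, 698.
Circular molecule, 5 cuts → 5 fragments:
  234 − 198 = 36 bp
  447 − 234 = 213 bp
  545 − 447 = 98 bp
  698 − 545 = 153 bp
  wrap: 718 − 698 + 198 = 218 bp
Sorted largest to smallest: 218, 213, 153, 98, 36 bp.

218, 213, 153, 98, 36 bp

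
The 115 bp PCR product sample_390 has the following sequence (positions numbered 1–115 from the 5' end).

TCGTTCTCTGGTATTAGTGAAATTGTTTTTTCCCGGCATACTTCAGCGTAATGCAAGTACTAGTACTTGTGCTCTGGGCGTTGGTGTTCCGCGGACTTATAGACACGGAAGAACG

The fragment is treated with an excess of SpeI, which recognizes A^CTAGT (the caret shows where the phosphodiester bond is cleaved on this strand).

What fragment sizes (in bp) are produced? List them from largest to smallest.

59, 56 bp

The SpeI site (ACTAGT) starts at position 59.
SpeI cuts after the first base of each site, so after position 59.
Linear molecule, 1 cut → 2 fragments:
  1–59 → 59 bp
  60–115 → 56 bp
Sorted largest to smallest: 59, 56 bp.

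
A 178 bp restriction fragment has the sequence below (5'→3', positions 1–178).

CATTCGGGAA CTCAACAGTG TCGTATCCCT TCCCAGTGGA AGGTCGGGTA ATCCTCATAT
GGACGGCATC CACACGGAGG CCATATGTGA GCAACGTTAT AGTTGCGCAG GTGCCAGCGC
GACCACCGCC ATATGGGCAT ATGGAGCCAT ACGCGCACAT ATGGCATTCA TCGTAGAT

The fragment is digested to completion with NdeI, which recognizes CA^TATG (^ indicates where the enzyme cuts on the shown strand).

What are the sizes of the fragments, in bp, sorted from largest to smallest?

57, 48, 26, 20, 19, 8 bp

NdeI sites (CATATG) start at positions 56, 82, 130, 138, 158.
NdeI cuts after base 2 of each site, so after positions 57, 83, 131, 139, 159.
Linear molecule, 5 cuts → 6 fragments:
  1–57 → 57 bp
  58–83 → 26 bp
  84–131 → 48 bp
  132–139 → 8 bp
  140–159 → 20 bp
  160–178 → 19 bp
Sorted largest to smallest: 57, 48, 26, 20, 19, 8 bp.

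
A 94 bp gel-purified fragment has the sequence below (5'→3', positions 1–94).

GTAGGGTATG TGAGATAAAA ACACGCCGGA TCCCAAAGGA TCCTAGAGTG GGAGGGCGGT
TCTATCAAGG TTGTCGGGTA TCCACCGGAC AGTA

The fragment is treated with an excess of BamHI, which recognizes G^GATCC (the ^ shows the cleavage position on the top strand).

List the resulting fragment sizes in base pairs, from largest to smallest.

56, 28, 10 bp

BamHI sites (GGATCC) start at positions 28, 38.
BamHI cuts after the first base of each site, so after positions 28, 38.
Linear molecule, 2 cuts → 3 fragments:
  1–28 → 28 bp
  29–38 → 10 bp
  39–94 → 56 bp
Sorted largest to smallest: 56, 28, 10 bp.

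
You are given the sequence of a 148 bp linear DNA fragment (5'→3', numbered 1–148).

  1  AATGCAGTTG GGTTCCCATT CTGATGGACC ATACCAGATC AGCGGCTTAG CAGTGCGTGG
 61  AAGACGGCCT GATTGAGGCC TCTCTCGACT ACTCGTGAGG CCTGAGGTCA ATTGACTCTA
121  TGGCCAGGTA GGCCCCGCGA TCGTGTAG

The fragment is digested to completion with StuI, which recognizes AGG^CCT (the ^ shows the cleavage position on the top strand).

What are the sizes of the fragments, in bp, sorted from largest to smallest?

StuI sites (AGGCCT) start at positions 76, 98.
StuI cuts after base 3 of each site, so after positions 78, 100.
Linear molecule, 2 cuts → 3 fragments:
  1–78 → 78 bp
  79–100 → 22 bp
  101–148 → 48 bp
Sorted largest to smallest: 78, 48, 22 bp.

78, 48, 22 bp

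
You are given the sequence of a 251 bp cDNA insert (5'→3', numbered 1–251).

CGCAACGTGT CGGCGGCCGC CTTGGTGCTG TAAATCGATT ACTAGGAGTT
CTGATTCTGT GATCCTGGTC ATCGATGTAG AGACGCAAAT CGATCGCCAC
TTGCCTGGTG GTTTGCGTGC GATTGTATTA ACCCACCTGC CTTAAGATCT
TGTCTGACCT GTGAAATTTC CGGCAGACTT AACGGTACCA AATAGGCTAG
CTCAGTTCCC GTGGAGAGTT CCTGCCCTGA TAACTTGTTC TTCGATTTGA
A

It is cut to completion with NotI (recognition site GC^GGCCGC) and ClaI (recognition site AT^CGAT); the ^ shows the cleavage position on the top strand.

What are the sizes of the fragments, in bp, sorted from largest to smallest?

161, 37, 21, 18, 14 bp

The NotI site (GCGGCCGC) starts at position 13.
NotI cuts after base 2 of each site, so after position 14.
ClaI sites (ATCGAT) start at positions 34, 71, 89.
ClaI cuts after base 2 of each site, so after positions 35, 72, 90.
Combined cut positions: 14, 35, 72, 90.
Linear molecule, 4 cuts → 5 fragments:
  1–14 → 14 bp
  15–35 → 21 bp
  36–72 → 37 bp
  73–90 → 18 bp
  91–251 → 161 bp
Sorted largest to smallest: 161, 37, 21, 18, 14 bp.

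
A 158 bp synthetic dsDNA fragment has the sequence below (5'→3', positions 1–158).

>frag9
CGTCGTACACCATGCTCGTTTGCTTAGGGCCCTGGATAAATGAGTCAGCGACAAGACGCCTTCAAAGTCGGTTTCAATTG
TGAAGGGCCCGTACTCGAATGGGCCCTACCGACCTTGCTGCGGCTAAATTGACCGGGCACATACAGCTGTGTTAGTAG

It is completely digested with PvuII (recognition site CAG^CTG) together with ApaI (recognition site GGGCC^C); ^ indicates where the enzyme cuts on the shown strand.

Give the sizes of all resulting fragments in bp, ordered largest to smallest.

58, 41, 31, 16, 12 bp

The PvuII site (CAGCTG) starts at position 144.
PvuII cuts after base 3 of each site, so after position 146.
ApaI sites (GGGCCC) start at positions 27, 85, 101.
ApaI cuts after base 5 of each site (before the last base), so after positions 31, 89, 105.
Combined cut positions: 31, 89, 105, 146.
Linear molecule, 4 cuts → 5 fragments:
  1–31 → 31 bp
  32–89 → 58 bp
  90–105 → 16 bp
  106–146 → 41 bp
  147–158 → 12 bp
Sorted largest to smallest: 58, 41, 31, 16, 12 bp.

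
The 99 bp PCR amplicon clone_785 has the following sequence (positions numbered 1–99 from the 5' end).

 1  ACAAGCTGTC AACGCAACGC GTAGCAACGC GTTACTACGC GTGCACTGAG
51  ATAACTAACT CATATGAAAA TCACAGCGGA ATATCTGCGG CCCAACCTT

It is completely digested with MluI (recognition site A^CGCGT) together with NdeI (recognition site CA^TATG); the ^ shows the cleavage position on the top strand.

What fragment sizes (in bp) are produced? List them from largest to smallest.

MluI sites (ACGCGT) start at positions 17, 27, 37.
MluI cuts after the first base of each site, so after positions 17, 27, 37.
The NdeI site (CATATG) starts at position 61.
NdeI cuts after base 2 of each site, so after position 62.
Combined cut positions: 17, 27, 37, 62.
Linear molecule, 4 cuts → 5 fragments:
  1–17 → 17 bp
  18–27 → 10 bp
  28–37 → 10 bp
  38–62 → 25 bp
  63–99 → 37 bp
Sorted largest to smallest: 37, 25, 17, 10, 10 bp.

37, 25, 17, 10, 10 bp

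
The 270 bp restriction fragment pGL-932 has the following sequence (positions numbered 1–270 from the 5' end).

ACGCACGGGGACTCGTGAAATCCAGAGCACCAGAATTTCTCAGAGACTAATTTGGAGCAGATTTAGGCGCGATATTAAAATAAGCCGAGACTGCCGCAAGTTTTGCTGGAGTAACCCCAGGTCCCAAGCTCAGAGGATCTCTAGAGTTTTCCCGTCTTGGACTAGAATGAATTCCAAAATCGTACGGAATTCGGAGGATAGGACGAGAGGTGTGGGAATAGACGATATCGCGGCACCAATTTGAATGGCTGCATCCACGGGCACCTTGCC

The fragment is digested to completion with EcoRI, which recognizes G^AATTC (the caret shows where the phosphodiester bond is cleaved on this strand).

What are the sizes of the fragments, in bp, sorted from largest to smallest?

EcoRI sites (GAATTC) start at positions 169, 187.
EcoRI cuts after the first base of each site, so after positions 169, 187.
Linear molecule, 2 cuts → 3 fragments:
  1–169 → 169 bp
  170–187 → 18 bp
  188–270 → 83 bp
Sorted largest to smallest: 169, 83, 18 bp.

169, 83, 18 bp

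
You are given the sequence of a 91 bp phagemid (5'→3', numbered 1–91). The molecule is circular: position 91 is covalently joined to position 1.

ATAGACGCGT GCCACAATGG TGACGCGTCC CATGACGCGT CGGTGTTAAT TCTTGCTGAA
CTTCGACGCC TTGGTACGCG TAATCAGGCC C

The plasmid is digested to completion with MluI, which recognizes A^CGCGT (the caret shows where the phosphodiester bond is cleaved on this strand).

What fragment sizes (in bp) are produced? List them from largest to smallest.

41, 20, 18, 12 bp

MluI sites (ACGCGT) start at positions 5, 23, 35, 76.
MluI cuts after the first base of each site, so after positions 5, 23, 35, 76.
Circular molecule, 4 cuts → 4 fragments:
  6–23 → 18 bp
  24–35 → 12 bp
  36–76 → 41 bp
  77–91 then 1–5 → 15 + 5 = 20 bp
Sorted largest to smallest: 41, 20, 18, 12 bp.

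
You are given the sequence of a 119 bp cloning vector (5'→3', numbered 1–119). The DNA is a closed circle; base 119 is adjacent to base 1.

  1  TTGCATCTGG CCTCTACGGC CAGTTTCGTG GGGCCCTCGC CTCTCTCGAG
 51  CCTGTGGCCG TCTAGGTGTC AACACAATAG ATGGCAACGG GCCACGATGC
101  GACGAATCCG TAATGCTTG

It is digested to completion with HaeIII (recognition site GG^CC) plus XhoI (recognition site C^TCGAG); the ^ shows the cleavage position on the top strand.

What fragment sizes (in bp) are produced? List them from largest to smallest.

38, 34, 14, 12, 12, 9 bp

HaeIII sites (GGCC) start at positions 9, 18, 32, 56, 90.
HaeIII cuts after base 2 of each site, so after positions 10, 19, 33, 57, 91.
The XhoI site (CTCGAG) starts at position 45.
XhoI cuts after the first base of each site, so after position 45.
Combined cut positions: 10, 19, 33, 45, 57, 91.
Circular molecule, 6 cuts → 6 fragments:
  11–19 → 9 bp
  20–33 → 14 bp
  34–45 → 12 bp
  46–57 → 12 bp
  58–91 → 34 bp
  92–119 then 1–10 → 28 + 10 = 38 bp
Sorted largest to smallest: 38, 34, 14, 12, 12, 9 bp.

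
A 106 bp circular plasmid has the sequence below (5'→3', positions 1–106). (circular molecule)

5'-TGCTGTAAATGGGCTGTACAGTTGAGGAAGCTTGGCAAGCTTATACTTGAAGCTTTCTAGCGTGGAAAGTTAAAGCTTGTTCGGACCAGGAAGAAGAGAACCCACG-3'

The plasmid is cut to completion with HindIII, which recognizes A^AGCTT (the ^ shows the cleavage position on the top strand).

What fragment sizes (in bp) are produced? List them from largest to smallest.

HindIII sites (AAGCTT) start at positions 28, 37, 50, 73.
HindIII cuts after the first base of each site, so after positions 28, 37, 50, 73.
Circular molecule, 4 cuts → 4 fragments:
  29–37 → 9 bp
  38–50 → 13 bp
  51–73 → 23 bp
  74–106 then 1–28 → 33 + 28 = 61 bp
Sorted largest to smallest: 61, 23, 13, 9 bp.

61, 23, 13, 9 bp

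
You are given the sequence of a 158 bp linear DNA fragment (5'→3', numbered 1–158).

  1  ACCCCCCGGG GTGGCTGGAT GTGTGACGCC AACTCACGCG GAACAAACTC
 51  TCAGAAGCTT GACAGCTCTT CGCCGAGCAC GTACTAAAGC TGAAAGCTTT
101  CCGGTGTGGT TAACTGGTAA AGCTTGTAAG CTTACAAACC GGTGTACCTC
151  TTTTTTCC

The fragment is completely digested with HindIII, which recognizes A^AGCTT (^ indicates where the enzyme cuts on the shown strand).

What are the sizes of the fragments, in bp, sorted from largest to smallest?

HindIII sites (AAGCTT) start at positions 55, 94, 120, 128.
HindIII cuts after the first base of each site, so after positions 55, 94, 120, 128.
Linear molecule, 4 cuts → 5 fragments:
  1–55 → 55 bp
  56–94 → 39 bp
  95–120 → 26 bp
  121–128 → 8 bp
  129–158 → 30 bp
Sorted largest to smallest: 55, 39, 30, 26, 8 bp.

55, 39, 30, 26, 8 bp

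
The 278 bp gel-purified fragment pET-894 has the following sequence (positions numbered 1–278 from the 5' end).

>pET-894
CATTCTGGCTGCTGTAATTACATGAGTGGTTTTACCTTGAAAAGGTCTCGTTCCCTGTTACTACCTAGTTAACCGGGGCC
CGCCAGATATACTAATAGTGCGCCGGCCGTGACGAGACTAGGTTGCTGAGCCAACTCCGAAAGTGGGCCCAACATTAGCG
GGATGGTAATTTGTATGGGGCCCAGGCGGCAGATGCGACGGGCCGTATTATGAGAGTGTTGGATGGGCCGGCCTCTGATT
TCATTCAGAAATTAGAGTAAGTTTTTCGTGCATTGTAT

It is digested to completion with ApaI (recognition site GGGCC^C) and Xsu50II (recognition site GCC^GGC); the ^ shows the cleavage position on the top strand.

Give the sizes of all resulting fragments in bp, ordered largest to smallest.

ApaI sites (GGGCCC) start at positions 76, 145, 178.
ApaI cuts after base 5 of each site (before the last base), so after positions 80, 149, 182.
Xsu50II sites (GCCGGC) start at positions 102, 227.
Xsu50II cuts after base 3 of each site, so after positions 104, 229.
Combined cut positions: 80, 104, 149, 182, 229.
Linear molecule, 5 cuts → 6 fragments:
  1–80 → 80 bp
  81–104 → 24 bp
  105–149 → 45 bp
  150–182 → 33 bp
  183–229 → 47 bp
  230–278 → 49 bp
Sorted largest to smallest: 80, 49, 47, 45, 33, 24 bp.

80, 49, 47, 45, 33, 24 bp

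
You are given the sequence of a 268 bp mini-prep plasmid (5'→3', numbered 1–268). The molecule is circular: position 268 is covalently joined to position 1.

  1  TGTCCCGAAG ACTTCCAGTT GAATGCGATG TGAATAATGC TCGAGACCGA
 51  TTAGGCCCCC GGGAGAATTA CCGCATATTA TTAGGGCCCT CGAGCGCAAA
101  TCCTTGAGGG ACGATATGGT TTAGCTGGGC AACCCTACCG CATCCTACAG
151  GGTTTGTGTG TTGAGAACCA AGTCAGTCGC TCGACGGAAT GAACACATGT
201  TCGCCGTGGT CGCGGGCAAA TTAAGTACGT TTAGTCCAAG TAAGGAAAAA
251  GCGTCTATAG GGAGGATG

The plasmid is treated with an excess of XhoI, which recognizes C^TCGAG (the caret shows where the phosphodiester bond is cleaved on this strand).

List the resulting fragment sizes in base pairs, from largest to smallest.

XhoI sites (CTCGAG) start at positions 40, 89.
XhoI cuts after the first base of each site, so after positions 40, 89.
Circular molecule, 2 cuts → 2 fragments:
  41–89 → 49 bp
  90–268 then 1–40 → 179 + 40 = 219 bp
Sorted largest to smallest: 219, 49 bp.

219, 49 bp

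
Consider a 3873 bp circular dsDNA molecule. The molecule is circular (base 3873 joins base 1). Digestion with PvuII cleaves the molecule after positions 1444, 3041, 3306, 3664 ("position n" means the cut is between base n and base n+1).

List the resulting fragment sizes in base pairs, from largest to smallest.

Circular molecule, 4 cuts → 4 fragments:
  3041 − 1444 = 1597 bp
  3306 − 3041 = 265 bp
  3664 − 3306 = 358 bp
  wrap: 3873 − 3664 + 1444 = 1653 bp
Sorted largest to smallest: 1653, 1597, 358, 265 bp.

1653, 1597, 358, 265 bp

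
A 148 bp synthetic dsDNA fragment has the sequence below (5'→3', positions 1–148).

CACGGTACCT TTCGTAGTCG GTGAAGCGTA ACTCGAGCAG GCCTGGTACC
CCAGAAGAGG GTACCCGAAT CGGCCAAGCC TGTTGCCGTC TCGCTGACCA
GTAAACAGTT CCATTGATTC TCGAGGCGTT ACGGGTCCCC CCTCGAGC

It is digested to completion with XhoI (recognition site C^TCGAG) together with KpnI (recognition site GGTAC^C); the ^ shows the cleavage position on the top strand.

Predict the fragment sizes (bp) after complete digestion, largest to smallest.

56, 24, 22, 17, 15, 8, 6 bp

XhoI sites (CTCGAG) start at positions 32, 120, 142.
XhoI cuts after the first base of each site, so after positions 32, 120, 142.
KpnI sites (GGTACC) start at positions 4, 45, 60.
KpnI cuts after base 5 of each site (before the last base), so after positions 8, 49, 64.
Combined cut positions: 8, 32, 49, 64, 120, 142.
Linear molecule, 6 cuts → 7 fragments:
  1–8 → 8 bp
  9–32 → 24 bp
  33–49 → 17 bp
  50–64 → 15 bp
  65–120 → 56 bp
  121–142 → 22 bp
  143–148 → 6 bp
Sorted largest to smallest: 56, 24, 22, 17, 15, 8, 6 bp.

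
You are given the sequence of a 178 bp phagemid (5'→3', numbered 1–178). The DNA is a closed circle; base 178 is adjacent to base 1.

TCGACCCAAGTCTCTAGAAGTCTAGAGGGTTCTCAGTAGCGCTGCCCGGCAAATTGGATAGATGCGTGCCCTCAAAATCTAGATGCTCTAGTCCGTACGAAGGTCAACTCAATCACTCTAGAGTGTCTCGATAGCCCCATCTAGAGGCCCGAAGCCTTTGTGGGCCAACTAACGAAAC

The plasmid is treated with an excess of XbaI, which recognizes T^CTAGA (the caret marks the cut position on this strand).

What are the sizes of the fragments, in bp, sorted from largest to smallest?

57, 51, 39, 23, 8 bp

XbaI sites (TCTAGA) start at positions 13, 21, 78, 117, 140.
XbaI cuts after the first base of each site, so after positions 13, 21, 78, 117, 140.
Circular molecule, 5 cuts → 5 fragments:
  14–21 → 8 bp
  22–78 → 57 bp
  79–117 → 39 bp
  118–140 → 23 bp
  141–178 then 1–13 → 38 + 13 = 51 bp
Sorted largest to smallest: 57, 51, 39, 23, 8 bp.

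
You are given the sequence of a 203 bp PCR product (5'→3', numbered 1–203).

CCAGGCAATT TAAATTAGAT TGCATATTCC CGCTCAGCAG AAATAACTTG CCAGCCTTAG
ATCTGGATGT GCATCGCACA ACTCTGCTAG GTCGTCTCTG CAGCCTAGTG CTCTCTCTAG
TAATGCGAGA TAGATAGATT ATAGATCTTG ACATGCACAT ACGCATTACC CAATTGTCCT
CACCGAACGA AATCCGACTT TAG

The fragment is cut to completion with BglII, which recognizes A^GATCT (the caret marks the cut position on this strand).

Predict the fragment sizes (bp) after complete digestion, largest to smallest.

BglII sites (AGATCT) start at positions 59, 143.
BglII cuts after the first base of each site, so after positions 59, 143.
Linear molecule, 2 cuts → 3 fragments:
  1–59 → 59 bp
  60–143 → 84 bp
  144–203 → 60 bp
Sorted largest to smallest: 84, 60, 59 bp.

84, 60, 59 bp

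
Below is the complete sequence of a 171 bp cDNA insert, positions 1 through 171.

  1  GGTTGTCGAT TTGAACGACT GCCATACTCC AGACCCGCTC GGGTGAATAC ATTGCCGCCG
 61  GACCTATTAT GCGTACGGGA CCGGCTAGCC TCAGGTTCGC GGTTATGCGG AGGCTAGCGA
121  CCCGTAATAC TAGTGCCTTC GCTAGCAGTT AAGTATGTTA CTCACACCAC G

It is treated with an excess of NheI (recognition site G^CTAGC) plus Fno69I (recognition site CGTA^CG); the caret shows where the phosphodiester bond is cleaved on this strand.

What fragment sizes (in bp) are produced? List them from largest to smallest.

NheI sites (GCTAGC) start at positions 84, 113, 141.
NheI cuts after the first base of each site, so after positions 84, 113, 141.
The Fno69I site (CGTACG) starts at position 72.
Fno69I cuts after base 4 of each site, so after position 75.
Combined cut positions: 75, 84, 113, 141.
Linear molecule, 4 cuts → 5 fragments:
  1–75 → 75 bp
  76–84 → 9 bp
  85–113 → 29 bp
  114–141 → 28 bp
  142–171 → 30 bp
Sorted largest to smallest: 75, 30, 29, 28, 9 bp.

75, 30, 29, 28, 9 bp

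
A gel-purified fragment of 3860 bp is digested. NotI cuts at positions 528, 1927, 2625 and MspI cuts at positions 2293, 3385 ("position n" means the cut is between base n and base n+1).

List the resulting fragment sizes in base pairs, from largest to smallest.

Combined cut positions (sorted): 528, 1927, 2293, 2625, 3385.
Linear molecule, 5 cuts → 6 fragments:
  528 − 0 = 528 bp
  1927 − 528 = 1399 bp
  2293 − 1927 = 366 bp
  2625 − 2293 = 332 bp
  3385 − 2625 = 760 bp
  3860 − 3385 = 475 bp
Sorted largest to smallest: 1399, 760, 528, 475, 366, 332 bp.

1399, 760, 528, 475, 366, 332 bp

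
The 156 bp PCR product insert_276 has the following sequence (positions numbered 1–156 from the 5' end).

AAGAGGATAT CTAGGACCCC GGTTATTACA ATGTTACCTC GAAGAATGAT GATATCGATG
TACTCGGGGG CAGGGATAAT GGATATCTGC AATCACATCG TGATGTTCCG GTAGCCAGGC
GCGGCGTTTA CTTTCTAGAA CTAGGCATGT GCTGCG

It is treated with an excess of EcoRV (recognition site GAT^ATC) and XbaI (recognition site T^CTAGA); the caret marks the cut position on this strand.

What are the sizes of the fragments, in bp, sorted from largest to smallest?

EcoRV sites (GATATC) start at positions 6, 51, 82.
EcoRV cuts after base 3 of each site, so after positions 8, 53, 84.
The XbaI site (TCTAGA) starts at position 134.
XbaI cuts after the first base of each site, so after position 134.
Combined cut positions: 8, 53, 84, 134.
Linear molecule, 4 cuts → 5 fragments:
  1–8 → 8 bp
  9–53 → 45 bp
  54–84 → 31 bp
  85–134 → 50 bp
  135–156 → 22 bp
Sorted largest to smallest: 50, 45, 31, 22, 8 bp.

50, 45, 31, 22, 8 bp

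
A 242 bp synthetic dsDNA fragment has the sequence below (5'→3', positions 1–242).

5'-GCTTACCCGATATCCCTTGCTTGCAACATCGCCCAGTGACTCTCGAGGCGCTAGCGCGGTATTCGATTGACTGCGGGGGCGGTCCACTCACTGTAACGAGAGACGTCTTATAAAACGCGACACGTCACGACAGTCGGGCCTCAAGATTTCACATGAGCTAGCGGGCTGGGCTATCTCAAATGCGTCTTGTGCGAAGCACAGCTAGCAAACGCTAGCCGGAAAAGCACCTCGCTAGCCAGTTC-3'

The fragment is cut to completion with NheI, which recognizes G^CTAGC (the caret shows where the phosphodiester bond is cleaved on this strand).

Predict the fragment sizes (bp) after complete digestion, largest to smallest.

NheI sites (GCTAGC) start at positions 50, 157, 201, 211, 231.
NheI cuts after the first base of each site, so after positions 50, 157, 201, 211, 231.
Linear molecule, 5 cuts → 6 fragments:
  1–50 → 50 bp
  51–157 → 107 bp
  158–201 → 44 bp
  202–211 → 10 bp
  212–231 → 20 bp
  232–242 → 11 bp
Sorted largest to smallest: 107, 50, 44, 20, 11, 10 bp.

107, 50, 44, 20, 11, 10 bp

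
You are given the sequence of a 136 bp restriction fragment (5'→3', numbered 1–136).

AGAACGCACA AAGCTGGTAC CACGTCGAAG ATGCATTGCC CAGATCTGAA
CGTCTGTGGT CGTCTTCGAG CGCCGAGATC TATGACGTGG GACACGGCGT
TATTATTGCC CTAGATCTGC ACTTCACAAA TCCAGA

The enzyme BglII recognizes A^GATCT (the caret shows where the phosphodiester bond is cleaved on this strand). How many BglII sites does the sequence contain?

3

AGATCT occurs starting at positions 42, 76, 113.
BglII cuts at 3 sites.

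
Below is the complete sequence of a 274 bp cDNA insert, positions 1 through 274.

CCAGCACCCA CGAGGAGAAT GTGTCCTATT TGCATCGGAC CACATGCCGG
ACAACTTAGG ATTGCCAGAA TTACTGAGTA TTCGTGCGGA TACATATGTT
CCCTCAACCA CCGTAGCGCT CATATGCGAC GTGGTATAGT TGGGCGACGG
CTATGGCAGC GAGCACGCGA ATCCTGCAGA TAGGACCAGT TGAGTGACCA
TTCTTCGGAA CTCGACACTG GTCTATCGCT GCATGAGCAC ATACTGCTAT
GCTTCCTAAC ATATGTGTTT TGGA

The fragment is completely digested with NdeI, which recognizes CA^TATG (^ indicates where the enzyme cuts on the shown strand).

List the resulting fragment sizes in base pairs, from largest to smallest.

139, 94, 28, 13 bp

NdeI sites (CATATG) start at positions 93, 121, 260.
NdeI cuts after base 2 of each site, so after positions 94, 122, 261.
Linear molecule, 3 cuts → 4 fragments:
  1–94 → 94 bp
  95–122 → 28 bp
  123–261 → 139 bp
  262–274 → 13 bp
Sorted largest to smallest: 139, 94, 28, 13 bp.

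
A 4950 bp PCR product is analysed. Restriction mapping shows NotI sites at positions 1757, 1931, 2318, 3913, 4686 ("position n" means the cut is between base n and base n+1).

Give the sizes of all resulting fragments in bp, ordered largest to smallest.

Linear molecule, 5 cuts → 6 fragments:
  1757 − 0 = 1757 bp
  1931 − 1757 = 174 bp
  2318 − 1931 = 387 bp
  3913 − 2318 = 1595 bp
  4686 − 3913 = 773 bp
  4950 − 4686 = 264 bp
Sorted largest to smallest: 1757, 1595, 773, 387, 264, 174 bp.

1757, 1595, 773, 387, 264, 174 bp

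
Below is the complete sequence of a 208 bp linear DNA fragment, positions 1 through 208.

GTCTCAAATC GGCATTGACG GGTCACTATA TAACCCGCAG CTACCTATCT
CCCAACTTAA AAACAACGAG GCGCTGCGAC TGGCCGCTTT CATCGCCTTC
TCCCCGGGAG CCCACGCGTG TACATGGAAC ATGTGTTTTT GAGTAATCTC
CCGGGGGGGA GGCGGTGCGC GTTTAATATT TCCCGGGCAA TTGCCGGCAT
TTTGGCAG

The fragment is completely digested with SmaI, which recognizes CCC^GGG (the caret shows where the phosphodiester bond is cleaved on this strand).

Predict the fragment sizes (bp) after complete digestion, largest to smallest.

SmaI sites (CCCGGG) start at positions 103, 150, 182.
SmaI cuts after base 3 of each site, so after positions 105, 152, 184.
Linear molecule, 3 cuts → 4 fragments:
  1–105 → 105 bp
  106–152 → 47 bp
  153–184 → 32 bp
  185–208 → 24 bp
Sorted largest to smallest: 105, 47, 32, 24 bp.

105, 47, 32, 24 bp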